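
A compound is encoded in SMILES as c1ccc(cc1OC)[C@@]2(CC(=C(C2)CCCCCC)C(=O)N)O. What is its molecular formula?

C19H27NO3

Heavy atoms from the SMILES: 19 C, 1 N, 3 O.
Implicit hydrogens by atom environment:
  7 × C: 2 H each → 14
  4 × C (aromatic): 1 H each → 4
  4 × C: no H
  2 × C: 3 H each → 6
  2 × C (aromatic): no H
  2 × O: no H
  1 × N: 2 H
  1 × O: 1 H
  Total hydrogens = 27.
Molecular formula: C19H27NO3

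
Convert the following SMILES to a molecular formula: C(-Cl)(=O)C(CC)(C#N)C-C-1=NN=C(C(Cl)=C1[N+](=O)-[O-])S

C10H8Cl2N4O3S

Heavy atoms from the SMILES: 10 C, 2 Cl, 4 N, 3 O, 1 S.
Implicit hydrogens by atom environment:
  4 × C (aromatic): no H
  3 × C: no H
  2 × C: 2 H each → 4
  2 × Cl: no H
  2 × N (aromatic): no H
  2 × O: no H
  1 × C: 3 H
  1 × N (charge +1): no H
  1 × N: no H
  1 × O (charge -1): no H
  1 × S: 1 H
  Total hydrogens = 8.
Molecular formula: C10H8Cl2N4O3S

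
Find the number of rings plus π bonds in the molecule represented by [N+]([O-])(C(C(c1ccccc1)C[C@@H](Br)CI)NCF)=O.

5

Molecular formula from the SMILES: C12H15BrFIN2O2.
DoU = (2C + 2 + N − H − X)/2 = (2·12 + 2 + 2 − 15 − 3)/2 = 10/2 = 5.
(Structurally: 1 ring(s) + 4 π bond(s) = 5.)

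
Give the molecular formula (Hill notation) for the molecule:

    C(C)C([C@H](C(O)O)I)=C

Heavy atoms from the SMILES: 6 C, 1 I, 2 O.
Implicit hydrogens by atom environment:
  2 × C: 2 H each → 4
  2 × C: 1 H each → 2
  2 × O: 1 H each → 2
  1 × C: 3 H
  1 × C: no H
  1 × I: no H
  Total hydrogens = 11.
Molecular formula: C6H11IO2

C6H11IO2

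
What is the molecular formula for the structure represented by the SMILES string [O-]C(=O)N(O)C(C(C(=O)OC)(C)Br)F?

C6H8BrFNO5-

Heavy atoms from the SMILES: 1 Br, 6 C, 1 F, 1 N, 5 O.
Implicit hydrogens by atom environment:
  3 × C: no H
  3 × O: no H
  2 × C: 3 H each → 6
  1 × Br: no H
  1 × C: 1 H
  1 × F: no H
  1 × N: no H
  1 × O: 1 H
  1 × O (charge -1): no H
  Total hydrogens = 8.
Net charge -1.
Molecular formula: C6H8BrFNO5-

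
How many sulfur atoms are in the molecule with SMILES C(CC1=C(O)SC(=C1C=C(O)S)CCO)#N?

The symbol for sulfur appears 2 times in the SMILES.

2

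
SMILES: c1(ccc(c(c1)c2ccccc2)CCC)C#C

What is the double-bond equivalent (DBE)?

10

Molecular formula from the SMILES: C17H16.
DoU = (2C + 2 + N − H − X)/2 = (2·17 + 2 + 0 − 16 − 0)/2 = 20/2 = 10.
(Structurally: 2 ring(s) + 8 π bond(s) = 10.)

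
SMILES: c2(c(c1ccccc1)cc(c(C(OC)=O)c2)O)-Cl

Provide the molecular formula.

C14H11ClO3

Heavy atoms from the SMILES: 14 C, 1 Cl, 3 O.
Implicit hydrogens by atom environment:
  7 × C (aromatic): 1 H each → 7
  5 × C (aromatic): no H
  2 × O: no H
  1 × C: 3 H
  1 × C: no H
  1 × Cl: no H
  1 × O: 1 H
  Total hydrogens = 11.
Molecular formula: C14H11ClO3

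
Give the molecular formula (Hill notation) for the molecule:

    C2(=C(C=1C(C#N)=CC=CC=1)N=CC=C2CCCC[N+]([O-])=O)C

C17H17N3O2

Heavy atoms from the SMILES: 17 C, 3 N, 2 O.
Implicit hydrogens by atom environment:
  6 × C (aromatic): 1 H each → 6
  5 × C (aromatic): no H
  4 × C: 2 H each → 8
  1 × C: 3 H
  1 × C: no H
  1 × N (aromatic): no H
  1 × N: no H
  1 × N (charge +1): no H
  1 × O: no H
  1 × O (charge -1): no H
  Total hydrogens = 17.
Molecular formula: C17H17N3O2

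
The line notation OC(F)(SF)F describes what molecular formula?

Heavy atoms from the SMILES: 1 C, 3 F, 1 O, 1 S.
Implicit hydrogens by atom environment:
  3 × F: no H
  1 × C: no H
  1 × O: 1 H
  1 × S: no H
  Total hydrogens = 1.
Molecular formula: CHF3OS

CHF3OS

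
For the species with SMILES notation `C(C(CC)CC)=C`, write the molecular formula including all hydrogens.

Heavy atoms from the SMILES: 7 C.
Implicit hydrogens by atom environment:
  3 × C: 2 H each → 6
  2 × C: 3 H each → 6
  2 × C: 1 H each → 2
  Total hydrogens = 14.
Molecular formula: C7H14

C7H14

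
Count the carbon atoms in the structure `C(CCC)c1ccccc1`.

10

The symbol for carbon appears 10 times in the SMILES. Lowercase c denotes aromatic carbon and counts toward C.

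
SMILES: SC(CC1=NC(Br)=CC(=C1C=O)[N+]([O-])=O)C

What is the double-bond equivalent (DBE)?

Molecular formula from the SMILES: C9H9BrN2O3S.
DoU = (2C + 2 + N − H − X)/2 = (2·9 + 2 + 2 − 9 − 1)/2 = 12/2 = 6.
(Structurally: 1 ring(s) + 5 π bond(s) = 6.)

6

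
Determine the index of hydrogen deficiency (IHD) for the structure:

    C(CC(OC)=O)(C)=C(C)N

Molecular formula from the SMILES: C7H13NO2.
DoU = (2C + 2 + N − H − X)/2 = (2·7 + 2 + 1 − 13 − 0)/2 = 4/2 = 2.
(Structurally: 0 ring(s) + 2 π bond(s) = 2.)

2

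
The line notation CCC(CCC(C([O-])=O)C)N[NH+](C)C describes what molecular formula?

Heavy atoms from the SMILES: 10 C, 2 N, 2 O.
Implicit hydrogens by atom environment:
  4 × C: 3 H each → 12
  3 × C: 2 H each → 6
  2 × C: 1 H each → 2
  1 × C: no H
  1 × N: 1 H
  1 × N (charge +1): 1 H
  1 × O: no H
  1 × O (charge -1): no H
  Total hydrogens = 22.
Molecular formula: C10H22N2O2

C10H22N2O2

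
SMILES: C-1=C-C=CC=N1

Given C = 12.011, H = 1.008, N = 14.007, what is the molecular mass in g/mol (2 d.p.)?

Molecular formula: C5H5N.
M = 5×12.011 + 5×1.008 + 1×14.007 = 79.10 g/mol.

79.10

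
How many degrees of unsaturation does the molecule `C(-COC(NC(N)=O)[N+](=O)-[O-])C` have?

2

Molecular formula from the SMILES: C5H11N3O4.
DoU = (2C + 2 + N − H − X)/2 = (2·5 + 2 + 3 − 11 − 0)/2 = 4/2 = 2.
(Structurally: 0 ring(s) + 2 π bond(s) = 2.)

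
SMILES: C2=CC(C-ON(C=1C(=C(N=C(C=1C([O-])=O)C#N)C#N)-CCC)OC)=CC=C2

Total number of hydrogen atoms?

Hydrogens are implicit in SMILES; fill each atom to its normal valence:
  6 × C (aromatic): no H
  5 × C (aromatic): 1 H each → 5
  3 × C: 2 H each → 6
  3 × C: no H
  3 × N: no H
  3 × O: no H
  2 × C: 3 H each → 6
  1 × N (aromatic): no H
  1 × O (charge -1): no H
  Total hydrogens = 17.

17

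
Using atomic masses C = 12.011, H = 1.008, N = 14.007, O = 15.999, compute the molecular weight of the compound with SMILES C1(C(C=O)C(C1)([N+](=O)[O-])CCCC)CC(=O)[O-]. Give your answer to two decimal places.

242.25

Molecular formula: C11H16NO5-.
M = 11×12.011 + 16×1.008 + 1×14.007 + 5×15.999 = 242.25 g/mol.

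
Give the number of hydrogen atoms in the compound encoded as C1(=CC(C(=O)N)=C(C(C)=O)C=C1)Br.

8

Hydrogens are implicit in SMILES; fill each atom to its normal valence:
  3 × C (aromatic): 1 H each → 3
  3 × C (aromatic): no H
  2 × C: no H
  2 × O: no H
  1 × Br: no H
  1 × C: 3 H
  1 × N: 2 H
  Total hydrogens = 8.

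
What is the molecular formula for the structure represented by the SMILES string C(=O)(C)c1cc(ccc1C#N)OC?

Heavy atoms from the SMILES: 10 C, 1 N, 2 O.
Implicit hydrogens by atom environment:
  3 × C (aromatic): 1 H each → 3
  3 × C (aromatic): no H
  2 × C: 3 H each → 6
  2 × C: no H
  2 × O: no H
  1 × N: no H
  Total hydrogens = 9.
Molecular formula: C10H9NO2

C10H9NO2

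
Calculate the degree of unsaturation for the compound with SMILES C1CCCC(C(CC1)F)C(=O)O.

Molecular formula from the SMILES: C9H15FO2.
DoU = (2C + 2 + N − H − X)/2 = (2·9 + 2 + 0 − 15 − 1)/2 = 4/2 = 2.
(Structurally: 1 ring(s) + 1 π bond(s) = 2.)

2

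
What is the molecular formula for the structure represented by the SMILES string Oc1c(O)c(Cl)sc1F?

Heavy atoms from the SMILES: 4 C, 1 Cl, 1 F, 2 O, 1 S.
Implicit hydrogens by atom environment:
  4 × C (aromatic): no H
  2 × O: 1 H each → 2
  1 × Cl: no H
  1 × F: no H
  1 × S (aromatic): no H
  Total hydrogens = 2.
Molecular formula: C4H2ClFO2S

C4H2ClFO2S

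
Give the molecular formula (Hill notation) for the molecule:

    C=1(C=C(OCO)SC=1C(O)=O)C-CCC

C10H14O4S

Heavy atoms from the SMILES: 10 C, 4 O, 1 S.
Implicit hydrogens by atom environment:
  4 × C: 2 H each → 8
  3 × C (aromatic): no H
  2 × O: 1 H each → 2
  2 × O: no H
  1 × C: 3 H
  1 × C (aromatic): 1 H
  1 × C: no H
  1 × S (aromatic): no H
  Total hydrogens = 14.
Molecular formula: C10H14O4S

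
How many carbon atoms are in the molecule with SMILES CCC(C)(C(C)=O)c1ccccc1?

12

The symbol for carbon appears 12 times in the SMILES. Lowercase c denotes aromatic carbon and counts toward C.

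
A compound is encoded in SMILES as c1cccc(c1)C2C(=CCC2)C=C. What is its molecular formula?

Heavy atoms from the SMILES: 13 C.
Implicit hydrogens by atom environment:
  5 × C (aromatic): 1 H each → 5
  3 × C: 2 H each → 6
  3 × C: 1 H each → 3
  1 × C: no H
  1 × C (aromatic): no H
  Total hydrogens = 14.
Molecular formula: C13H14

C13H14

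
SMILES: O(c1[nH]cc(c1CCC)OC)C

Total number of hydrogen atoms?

Hydrogens are implicit in SMILES; fill each atom to its normal valence:
  3 × C: 3 H each → 9
  3 × C (aromatic): no H
  2 × C: 2 H each → 4
  2 × O: no H
  1 × C (aromatic): 1 H
  1 × N (aromatic): 1 H
  Total hydrogens = 15.

15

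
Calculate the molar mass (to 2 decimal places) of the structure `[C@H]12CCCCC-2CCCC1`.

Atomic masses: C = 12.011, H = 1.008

Molecular formula: C10H18.
M = 10×12.011 + 18×1.008 = 138.25 g/mol.

138.25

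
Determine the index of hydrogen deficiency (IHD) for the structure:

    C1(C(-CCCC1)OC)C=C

Molecular formula from the SMILES: C9H16O.
DoU = (2C + 2 + N − H − X)/2 = (2·9 + 2 + 0 − 16 − 0)/2 = 4/2 = 2.
(Structurally: 1 ring(s) + 1 π bond(s) = 2.)

2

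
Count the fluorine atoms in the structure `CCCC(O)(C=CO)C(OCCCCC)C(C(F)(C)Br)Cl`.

1

The symbol for fluorine appears 1 time in the SMILES.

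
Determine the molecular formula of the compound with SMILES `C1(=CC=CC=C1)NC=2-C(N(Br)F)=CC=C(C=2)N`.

Heavy atoms from the SMILES: 1 Br, 12 C, 1 F, 3 N.
Implicit hydrogens by atom environment:
  8 × C (aromatic): 1 H each → 8
  4 × C (aromatic): no H
  1 × Br: no H
  1 × F: no H
  1 × N: 2 H
  1 × N: 1 H
  1 × N: no H
  Total hydrogens = 11.
Molecular formula: C12H11BrFN3

C12H11BrFN3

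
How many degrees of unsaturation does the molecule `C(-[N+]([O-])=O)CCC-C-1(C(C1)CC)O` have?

Molecular formula from the SMILES: C9H17NO3.
DoU = (2C + 2 + N − H − X)/2 = (2·9 + 2 + 1 − 17 − 0)/2 = 4/2 = 2.
(Structurally: 1 ring(s) + 1 π bond(s) = 2.)

2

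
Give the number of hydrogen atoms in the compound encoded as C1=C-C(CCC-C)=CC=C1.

Hydrogens are implicit in SMILES; fill each atom to its normal valence:
  5 × C (aromatic): 1 H each → 5
  3 × C: 2 H each → 6
  1 × C: 3 H
  1 × C (aromatic): no H
  Total hydrogens = 14.

14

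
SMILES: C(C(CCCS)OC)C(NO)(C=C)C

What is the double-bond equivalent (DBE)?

Molecular formula from the SMILES: C10H21NO2S.
DoU = (2C + 2 + N − H − X)/2 = (2·10 + 2 + 1 − 21 − 0)/2 = 2/2 = 1.
(Structurally: 0 ring(s) + 1 π bond(s) = 1.)

1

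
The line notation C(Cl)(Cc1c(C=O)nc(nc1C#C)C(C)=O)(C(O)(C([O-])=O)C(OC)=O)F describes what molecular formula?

Heavy atoms from the SMILES: 15 C, 1 Cl, 1 F, 2 N, 7 O.
Implicit hydrogens by atom environment:
  6 × C: no H
  5 × O: no H
  4 × C (aromatic): no H
  2 × C: 3 H each → 6
  2 × C: 1 H each → 2
  2 × N (aromatic): no H
  1 × C: 2 H
  1 × Cl: no H
  1 × F: no H
  1 × O: 1 H
  1 × O (charge -1): no H
  Total hydrogens = 11.
Net charge -1.
Molecular formula: C15H11ClFN2O7-

C15H11ClFN2O7-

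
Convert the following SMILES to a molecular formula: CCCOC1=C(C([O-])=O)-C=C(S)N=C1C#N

Heavy atoms from the SMILES: 10 C, 2 N, 3 O, 1 S.
Implicit hydrogens by atom environment:
  4 × C (aromatic): no H
  2 × C: 2 H each → 4
  2 × C: no H
  2 × O: no H
  1 × C: 3 H
  1 × C (aromatic): 1 H
  1 × N (aromatic): no H
  1 × N: no H
  1 × O (charge -1): no H
  1 × S: 1 H
  Total hydrogens = 9.
Net charge -1.
Molecular formula: C10H9N2O3S-

C10H9N2O3S-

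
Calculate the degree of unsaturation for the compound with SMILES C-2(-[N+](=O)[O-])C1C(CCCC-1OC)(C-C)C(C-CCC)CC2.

Molecular formula from the SMILES: C17H31NO3.
DoU = (2C + 2 + N − H − X)/2 = (2·17 + 2 + 1 − 31 − 0)/2 = 6/2 = 3.
(Structurally: 2 ring(s) + 1 π bond(s) = 3.)

3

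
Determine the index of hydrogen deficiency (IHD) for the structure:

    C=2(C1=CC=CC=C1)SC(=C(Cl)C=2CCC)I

7

Molecular formula from the SMILES: C13H12ClIS.
DoU = (2C + 2 + N − H − X)/2 = (2·13 + 2 + 0 − 12 − 2)/2 = 14/2 = 7.
(Structurally: 2 ring(s) + 5 π bond(s) = 7.)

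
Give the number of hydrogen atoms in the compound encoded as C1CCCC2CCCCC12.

18

Hydrogens are implicit in SMILES; fill each atom to its normal valence:
  8 × C: 2 H each → 16
  2 × C: 1 H each → 2
  Total hydrogens = 18.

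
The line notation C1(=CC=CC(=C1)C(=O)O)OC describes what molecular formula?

C8H8O3

Heavy atoms from the SMILES: 8 C, 3 O.
Implicit hydrogens by atom environment:
  4 × C (aromatic): 1 H each → 4
  2 × C (aromatic): no H
  2 × O: no H
  1 × C: 3 H
  1 × C: no H
  1 × O: 1 H
  Total hydrogens = 8.
Molecular formula: C8H8O3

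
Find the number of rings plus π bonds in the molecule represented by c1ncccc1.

Molecular formula from the SMILES: C5H5N.
DoU = (2C + 2 + N − H − X)/2 = (2·5 + 2 + 1 − 5 − 0)/2 = 8/2 = 4.
(Structurally: 1 ring(s) + 3 π bond(s) = 4.)

4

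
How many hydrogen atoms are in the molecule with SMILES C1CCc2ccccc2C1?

Hydrogens are implicit in SMILES; fill each atom to its normal valence:
  4 × C: 2 H each → 8
  4 × C (aromatic): 1 H each → 4
  2 × C (aromatic): no H
  Total hydrogens = 12.

12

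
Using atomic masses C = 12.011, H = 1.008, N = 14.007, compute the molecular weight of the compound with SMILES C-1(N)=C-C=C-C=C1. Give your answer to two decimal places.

Molecular formula: C6H7N.
M = 6×12.011 + 7×1.008 + 1×14.007 = 93.13 g/mol.

93.13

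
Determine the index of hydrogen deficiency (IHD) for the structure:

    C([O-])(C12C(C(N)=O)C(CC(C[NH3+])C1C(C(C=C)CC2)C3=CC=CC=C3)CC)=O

Molecular formula from the SMILES: C23H32N2O3.
DoU = (2C + 2 + N − H − X)/2 = (2·23 + 2 + 2 − 32 − 0)/2 = 18/2 = 9.
(Structurally: 3 ring(s) + 6 π bond(s) = 9.)

9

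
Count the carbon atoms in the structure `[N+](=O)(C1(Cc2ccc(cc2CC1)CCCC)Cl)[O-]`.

14

The symbol for carbon appears 14 times in the SMILES. Lowercase c denotes aromatic carbon and counts toward C.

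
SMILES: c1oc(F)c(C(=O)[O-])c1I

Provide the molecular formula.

C5HFIO3-

Heavy atoms from the SMILES: 5 C, 1 F, 1 I, 3 O.
Implicit hydrogens by atom environment:
  3 × C (aromatic): no H
  1 × C (aromatic): 1 H
  1 × C: no H
  1 × F: no H
  1 × I: no H
  1 × O (aromatic): no H
  1 × O: no H
  1 × O (charge -1): no H
  Total hydrogens = 1.
Net charge -1.
Molecular formula: C5HFIO3-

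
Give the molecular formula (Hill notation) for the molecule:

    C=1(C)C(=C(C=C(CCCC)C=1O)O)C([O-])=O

C12H15O4-

Heavy atoms from the SMILES: 12 C, 4 O.
Implicit hydrogens by atom environment:
  5 × C (aromatic): no H
  3 × C: 2 H each → 6
  2 × C: 3 H each → 6
  2 × O: 1 H each → 2
  1 × C (aromatic): 1 H
  1 × C: no H
  1 × O: no H
  1 × O (charge -1): no H
  Total hydrogens = 15.
Net charge -1.
Molecular formula: C12H15O4-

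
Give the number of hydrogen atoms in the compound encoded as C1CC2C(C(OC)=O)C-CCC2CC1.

Hydrogens are implicit in SMILES; fill each atom to its normal valence:
  7 × C: 2 H each → 14
  3 × C: 1 H each → 3
  2 × O: no H
  1 × C: 3 H
  1 × C: no H
  Total hydrogens = 20.

20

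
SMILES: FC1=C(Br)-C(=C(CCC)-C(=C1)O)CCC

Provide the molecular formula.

Heavy atoms from the SMILES: 1 Br, 12 C, 1 F, 1 O.
Implicit hydrogens by atom environment:
  5 × C (aromatic): no H
  4 × C: 2 H each → 8
  2 × C: 3 H each → 6
  1 × Br: no H
  1 × C (aromatic): 1 H
  1 × F: no H
  1 × O: 1 H
  Total hydrogens = 16.
Molecular formula: C12H16BrFO

C12H16BrFO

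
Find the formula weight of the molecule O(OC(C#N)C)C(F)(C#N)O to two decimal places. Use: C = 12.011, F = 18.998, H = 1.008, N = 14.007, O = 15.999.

160.10

Molecular formula: C5H5FN2O3.
M = 5×12.011 + 1×18.998 + 5×1.008 + 2×14.007 + 3×15.999 = 160.10 g/mol.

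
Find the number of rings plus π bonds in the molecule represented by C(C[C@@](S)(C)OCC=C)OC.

Molecular formula from the SMILES: C8H16O2S.
DoU = (2C + 2 + N − H − X)/2 = (2·8 + 2 + 0 − 16 − 0)/2 = 2/2 = 1.
(Structurally: 0 ring(s) + 1 π bond(s) = 1.)

1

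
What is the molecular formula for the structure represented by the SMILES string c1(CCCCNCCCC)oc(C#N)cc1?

C13H20N2O

Heavy atoms from the SMILES: 13 C, 2 N, 1 O.
Implicit hydrogens by atom environment:
  7 × C: 2 H each → 14
  2 × C (aromatic): 1 H each → 2
  2 × C (aromatic): no H
  1 × C: 3 H
  1 × C: no H
  1 × N: 1 H
  1 × N: no H
  1 × O (aromatic): no H
  Total hydrogens = 20.
Molecular formula: C13H20N2O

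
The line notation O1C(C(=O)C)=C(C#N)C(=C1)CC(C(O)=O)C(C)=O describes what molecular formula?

Heavy atoms from the SMILES: 12 C, 1 N, 5 O.
Implicit hydrogens by atom environment:
  4 × C: no H
  3 × C (aromatic): no H
  3 × O: no H
  2 × C: 3 H each → 6
  1 × C: 2 H
  1 × C (aromatic): 1 H
  1 × C: 1 H
  1 × N: no H
  1 × O: 1 H
  1 × O (aromatic): no H
  Total hydrogens = 11.
Molecular formula: C12H11NO5

C12H11NO5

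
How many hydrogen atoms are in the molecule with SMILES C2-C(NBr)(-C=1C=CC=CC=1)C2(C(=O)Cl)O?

Hydrogens are implicit in SMILES; fill each atom to its normal valence:
  5 × C (aromatic): 1 H each → 5
  3 × C: no H
  1 × Br: no H
  1 × C: 2 H
  1 × C (aromatic): no H
  1 × Cl: no H
  1 × N: 1 H
  1 × O: 1 H
  1 × O: no H
  Total hydrogens = 9.

9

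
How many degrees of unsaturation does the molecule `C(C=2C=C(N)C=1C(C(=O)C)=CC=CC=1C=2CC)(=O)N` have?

Molecular formula from the SMILES: C15H16N2O2.
DoU = (2C + 2 + N − H − X)/2 = (2·15 + 2 + 2 − 16 − 0)/2 = 18/2 = 9.
(Structurally: 2 ring(s) + 7 π bond(s) = 9.)

9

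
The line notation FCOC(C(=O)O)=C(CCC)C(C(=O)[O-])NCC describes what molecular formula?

C11H17FNO5-

Heavy atoms from the SMILES: 11 C, 1 F, 1 N, 5 O.
Implicit hydrogens by atom environment:
  4 × C: 2 H each → 8
  4 × C: no H
  3 × O: no H
  2 × C: 3 H each → 6
  1 × C: 1 H
  1 × F: no H
  1 × N: 1 H
  1 × O: 1 H
  1 × O (charge -1): no H
  Total hydrogens = 17.
Net charge -1.
Molecular formula: C11H17FNO5-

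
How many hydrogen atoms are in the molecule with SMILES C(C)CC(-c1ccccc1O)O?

14

Hydrogens are implicit in SMILES; fill each atom to its normal valence:
  4 × C (aromatic): 1 H each → 4
  2 × C: 2 H each → 4
  2 × C (aromatic): no H
  2 × O: 1 H each → 2
  1 × C: 3 H
  1 × C: 1 H
  Total hydrogens = 14.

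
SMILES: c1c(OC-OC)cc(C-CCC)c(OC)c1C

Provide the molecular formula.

Heavy atoms from the SMILES: 14 C, 3 O.
Implicit hydrogens by atom environment:
  4 × C: 3 H each → 12
  4 × C: 2 H each → 8
  4 × C (aromatic): no H
  3 × O: no H
  2 × C (aromatic): 1 H each → 2
  Total hydrogens = 22.
Molecular formula: C14H22O3

C14H22O3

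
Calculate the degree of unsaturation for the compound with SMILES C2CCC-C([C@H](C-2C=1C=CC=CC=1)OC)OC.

5

Molecular formula from the SMILES: C15H22O2.
DoU = (2C + 2 + N − H − X)/2 = (2·15 + 2 + 0 − 22 − 0)/2 = 10/2 = 5.
(Structurally: 2 ring(s) + 3 π bond(s) = 5.)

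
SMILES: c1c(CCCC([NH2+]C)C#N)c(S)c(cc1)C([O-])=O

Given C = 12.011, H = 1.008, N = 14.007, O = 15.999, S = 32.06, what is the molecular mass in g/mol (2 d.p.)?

264.34

Molecular formula: C13H16N2O2S.
M = 13×12.011 + 16×1.008 + 2×14.007 + 2×15.999 + 1×32.06 = 264.34 g/mol.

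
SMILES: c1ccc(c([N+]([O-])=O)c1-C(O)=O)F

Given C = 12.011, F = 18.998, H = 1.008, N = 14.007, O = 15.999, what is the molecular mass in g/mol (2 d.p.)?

Molecular formula: C7H4FNO4.
M = 7×12.011 + 1×18.998 + 4×1.008 + 1×14.007 + 4×15.999 = 185.11 g/mol.

185.11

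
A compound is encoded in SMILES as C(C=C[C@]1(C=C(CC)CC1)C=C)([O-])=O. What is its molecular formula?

Heavy atoms from the SMILES: 12 C, 2 O.
Implicit hydrogens by atom environment:
  4 × C: 2 H each → 8
  4 × C: 1 H each → 4
  3 × C: no H
  1 × C: 3 H
  1 × O: no H
  1 × O (charge -1): no H
  Total hydrogens = 15.
Net charge -1.
Molecular formula: C12H15O2-

C12H15O2-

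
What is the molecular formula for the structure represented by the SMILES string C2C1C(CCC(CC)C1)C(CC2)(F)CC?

Heavy atoms from the SMILES: 14 C, 1 F.
Implicit hydrogens by atom environment:
  8 × C: 2 H each → 16
  3 × C: 1 H each → 3
  2 × C: 3 H each → 6
  1 × C: no H
  1 × F: no H
  Total hydrogens = 25.
Molecular formula: C14H25F

C14H25F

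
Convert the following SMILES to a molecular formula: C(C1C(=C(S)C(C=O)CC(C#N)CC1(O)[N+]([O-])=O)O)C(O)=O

C12H14N2O7S

Heavy atoms from the SMILES: 12 C, 2 N, 7 O, 1 S.
Implicit hydrogens by atom environment:
  5 × C: no H
  4 × C: 1 H each → 4
  3 × C: 2 H each → 6
  3 × O: 1 H each → 3
  3 × O: no H
  1 × N: no H
  1 × N (charge +1): no H
  1 × O (charge -1): no H
  1 × S: 1 H
  Total hydrogens = 14.
Molecular formula: C12H14N2O7S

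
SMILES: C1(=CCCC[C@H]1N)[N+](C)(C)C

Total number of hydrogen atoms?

19

Hydrogens are implicit in SMILES; fill each atom to its normal valence:
  3 × C: 3 H each → 9
  3 × C: 2 H each → 6
  2 × C: 1 H each → 2
  1 × C: no H
  1 × N: 2 H
  1 × N (charge +1): no H
  Total hydrogens = 19.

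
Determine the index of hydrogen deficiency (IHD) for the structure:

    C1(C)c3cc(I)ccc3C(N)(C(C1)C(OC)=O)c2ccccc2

10

Molecular formula from the SMILES: C19H20INO2.
DoU = (2C + 2 + N − H − X)/2 = (2·19 + 2 + 1 − 20 − 1)/2 = 20/2 = 10.
(Structurally: 3 ring(s) + 7 π bond(s) = 10.)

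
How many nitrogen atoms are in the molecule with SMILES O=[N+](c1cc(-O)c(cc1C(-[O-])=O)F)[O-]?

The symbol for nitrogen appears 1 time in the SMILES.

1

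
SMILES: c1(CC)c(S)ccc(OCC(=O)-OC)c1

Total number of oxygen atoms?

The symbol for oxygen appears 3 times in the SMILES.

3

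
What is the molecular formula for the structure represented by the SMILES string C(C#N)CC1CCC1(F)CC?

Heavy atoms from the SMILES: 9 C, 1 F, 1 N.
Implicit hydrogens by atom environment:
  5 × C: 2 H each → 10
  2 × C: no H
  1 × C: 3 H
  1 × C: 1 H
  1 × F: no H
  1 × N: no H
  Total hydrogens = 14.
Molecular formula: C9H14FN

C9H14FN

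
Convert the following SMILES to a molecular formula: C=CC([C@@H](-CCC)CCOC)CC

C12H24O

Heavy atoms from the SMILES: 12 C, 1 O.
Implicit hydrogens by atom environment:
  6 × C: 2 H each → 12
  3 × C: 3 H each → 9
  3 × C: 1 H each → 3
  1 × O: no H
  Total hydrogens = 24.
Molecular formula: C12H24O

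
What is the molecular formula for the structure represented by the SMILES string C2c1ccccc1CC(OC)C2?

C11H14O

Heavy atoms from the SMILES: 11 C, 1 O.
Implicit hydrogens by atom environment:
  4 × C (aromatic): 1 H each → 4
  3 × C: 2 H each → 6
  2 × C (aromatic): no H
  1 × C: 3 H
  1 × C: 1 H
  1 × O: no H
  Total hydrogens = 14.
Molecular formula: C11H14O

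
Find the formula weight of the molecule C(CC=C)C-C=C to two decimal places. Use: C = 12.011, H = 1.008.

Molecular formula: C7H12.
M = 7×12.011 + 12×1.008 = 96.17 g/mol.

96.17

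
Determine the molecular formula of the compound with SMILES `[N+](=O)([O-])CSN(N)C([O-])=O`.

Heavy atoms from the SMILES: 2 C, 3 N, 4 O, 1 S.
Implicit hydrogens by atom environment:
  2 × O: no H
  2 × O (charge -1): no H
  1 × C: 2 H
  1 × C: no H
  1 × N: 2 H
  1 × N: no H
  1 × N (charge +1): no H
  1 × S: no H
  Total hydrogens = 4.
Net charge -1.
Molecular formula: C2H4N3O4S-

C2H4N3O4S-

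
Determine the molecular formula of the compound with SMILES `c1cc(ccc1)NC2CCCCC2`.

Heavy atoms from the SMILES: 12 C, 1 N.
Implicit hydrogens by atom environment:
  5 × C: 2 H each → 10
  5 × C (aromatic): 1 H each → 5
  1 × C: 1 H
  1 × C (aromatic): no H
  1 × N: 1 H
  Total hydrogens = 17.
Molecular formula: C12H17N

C12H17N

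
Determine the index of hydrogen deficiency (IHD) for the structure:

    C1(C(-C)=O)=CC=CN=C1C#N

Molecular formula from the SMILES: C8H6N2O.
DoU = (2C + 2 + N − H − X)/2 = (2·8 + 2 + 2 − 6 − 0)/2 = 14/2 = 7.
(Structurally: 1 ring(s) + 6 π bond(s) = 7.)

7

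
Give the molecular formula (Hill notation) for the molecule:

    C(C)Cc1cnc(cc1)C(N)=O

C9H12N2O

Heavy atoms from the SMILES: 9 C, 2 N, 1 O.
Implicit hydrogens by atom environment:
  3 × C (aromatic): 1 H each → 3
  2 × C: 2 H each → 4
  2 × C (aromatic): no H
  1 × C: 3 H
  1 × C: no H
  1 × N: 2 H
  1 × N (aromatic): no H
  1 × O: no H
  Total hydrogens = 12.
Molecular formula: C9H12N2O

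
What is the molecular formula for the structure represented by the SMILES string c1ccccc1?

C6H6

Heavy atoms from the SMILES: 6 C.
Implicit hydrogens by atom environment:
  6 × C (aromatic): 1 H each → 6
  Total hydrogens = 6.
Molecular formula: C6H6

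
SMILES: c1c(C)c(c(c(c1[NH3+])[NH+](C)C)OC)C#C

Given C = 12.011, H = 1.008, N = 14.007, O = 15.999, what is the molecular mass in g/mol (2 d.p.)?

206.29

Molecular formula: [C12H18N2O]2+.
M = 12×12.011 + 18×1.008 + 2×14.007 + 1×15.999 = 206.29 g/mol.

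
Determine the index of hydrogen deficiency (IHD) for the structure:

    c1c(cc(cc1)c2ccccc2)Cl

Molecular formula from the SMILES: C12H9Cl.
DoU = (2C + 2 + N − H − X)/2 = (2·12 + 2 + 0 − 9 − 1)/2 = 16/2 = 8.
(Structurally: 2 ring(s) + 6 π bond(s) = 8.)

8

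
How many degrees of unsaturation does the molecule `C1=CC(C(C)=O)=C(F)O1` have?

4

Molecular formula from the SMILES: C6H5FO2.
DoU = (2C + 2 + N − H − X)/2 = (2·6 + 2 + 0 − 5 − 1)/2 = 8/2 = 4.
(Structurally: 1 ring(s) + 3 π bond(s) = 4.)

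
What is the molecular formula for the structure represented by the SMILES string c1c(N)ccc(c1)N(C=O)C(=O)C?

C9H10N2O2

Heavy atoms from the SMILES: 9 C, 2 N, 2 O.
Implicit hydrogens by atom environment:
  4 × C (aromatic): 1 H each → 4
  2 × C (aromatic): no H
  2 × O: no H
  1 × C: 3 H
  1 × C: 1 H
  1 × C: no H
  1 × N: 2 H
  1 × N: no H
  Total hydrogens = 10.
Molecular formula: C9H10N2O2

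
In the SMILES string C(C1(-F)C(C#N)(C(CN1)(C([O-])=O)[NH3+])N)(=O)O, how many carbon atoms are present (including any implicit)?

7

The symbol for carbon appears 7 times in the SMILES.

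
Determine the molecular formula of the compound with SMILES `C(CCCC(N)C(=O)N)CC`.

Heavy atoms from the SMILES: 8 C, 2 N, 1 O.
Implicit hydrogens by atom environment:
  5 × C: 2 H each → 10
  2 × N: 2 H each → 4
  1 × C: 3 H
  1 × C: 1 H
  1 × C: no H
  1 × O: no H
  Total hydrogens = 18.
Molecular formula: C8H18N2O

C8H18N2O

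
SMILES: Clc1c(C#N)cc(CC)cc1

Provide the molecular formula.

Heavy atoms from the SMILES: 9 C, 1 Cl, 1 N.
Implicit hydrogens by atom environment:
  3 × C (aromatic): 1 H each → 3
  3 × C (aromatic): no H
  1 × C: 3 H
  1 × C: 2 H
  1 × C: no H
  1 × Cl: no H
  1 × N: no H
  Total hydrogens = 8.
Molecular formula: C9H8ClN

C9H8ClN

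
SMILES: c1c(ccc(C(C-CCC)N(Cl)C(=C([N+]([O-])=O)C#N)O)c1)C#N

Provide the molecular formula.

Heavy atoms from the SMILES: 15 C, 1 Cl, 4 N, 3 O.
Implicit hydrogens by atom environment:
  4 × C (aromatic): 1 H each → 4
  4 × C: no H
  3 × C: 2 H each → 6
  3 × N: no H
  2 × C (aromatic): no H
  1 × C: 3 H
  1 × C: 1 H
  1 × Cl: no H
  1 × N (charge +1): no H
  1 × O: 1 H
  1 × O: no H
  1 × O (charge -1): no H
  Total hydrogens = 15.
Molecular formula: C15H15ClN4O3

C15H15ClN4O3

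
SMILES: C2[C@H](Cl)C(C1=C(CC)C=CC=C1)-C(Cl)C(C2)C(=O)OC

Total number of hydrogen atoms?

20

Hydrogens are implicit in SMILES; fill each atom to its normal valence:
  4 × C: 1 H each → 4
  4 × C (aromatic): 1 H each → 4
  3 × C: 2 H each → 6
  2 × C: 3 H each → 6
  2 × C (aromatic): no H
  2 × Cl: no H
  2 × O: no H
  1 × C: no H
  Total hydrogens = 20.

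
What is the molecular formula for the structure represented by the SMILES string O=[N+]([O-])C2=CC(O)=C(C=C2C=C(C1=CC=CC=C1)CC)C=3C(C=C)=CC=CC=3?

C24H21NO3

Heavy atoms from the SMILES: 24 C, 1 N, 3 O.
Implicit hydrogens by atom environment:
  11 × C (aromatic): 1 H each → 11
  7 × C (aromatic): no H
  2 × C: 2 H each → 4
  2 × C: 1 H each → 2
  1 × C: 3 H
  1 × C: no H
  1 × N (charge +1): no H
  1 × O: 1 H
  1 × O: no H
  1 × O (charge -1): no H
  Total hydrogens = 21.
Molecular formula: C24H21NO3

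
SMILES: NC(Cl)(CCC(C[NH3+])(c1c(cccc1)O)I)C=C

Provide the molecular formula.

C13H19ClIN2O+

Heavy atoms from the SMILES: 13 C, 1 Cl, 1 I, 2 N, 1 O.
Implicit hydrogens by atom environment:
  4 × C: 2 H each → 8
  4 × C (aromatic): 1 H each → 4
  2 × C: no H
  2 × C (aromatic): no H
  1 × C: 1 H
  1 × Cl: no H
  1 × I: no H
  1 × N (charge +1): 3 H
  1 × N: 2 H
  1 × O: 1 H
  Total hydrogens = 19.
Net charge +1.
Molecular formula: C13H19ClIN2O+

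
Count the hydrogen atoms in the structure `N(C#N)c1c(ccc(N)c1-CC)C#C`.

Hydrogens are implicit in SMILES; fill each atom to its normal valence:
  4 × C (aromatic): no H
  2 × C (aromatic): 1 H each → 2
  2 × C: no H
  1 × C: 3 H
  1 × C: 2 H
  1 × C: 1 H
  1 × N: 2 H
  1 × N: 1 H
  1 × N: no H
  Total hydrogens = 11.

11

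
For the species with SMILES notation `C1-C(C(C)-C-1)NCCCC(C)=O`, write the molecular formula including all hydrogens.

Heavy atoms from the SMILES: 10 C, 1 N, 1 O.
Implicit hydrogens by atom environment:
  5 × C: 2 H each → 10
  2 × C: 3 H each → 6
  2 × C: 1 H each → 2
  1 × C: no H
  1 × N: 1 H
  1 × O: no H
  Total hydrogens = 19.
Molecular formula: C10H19NO

C10H19NO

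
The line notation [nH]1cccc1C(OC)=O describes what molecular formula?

C6H7NO2

Heavy atoms from the SMILES: 6 C, 1 N, 2 O.
Implicit hydrogens by atom environment:
  3 × C (aromatic): 1 H each → 3
  2 × O: no H
  1 × C: 3 H
  1 × C (aromatic): no H
  1 × C: no H
  1 × N (aromatic): 1 H
  Total hydrogens = 7.
Molecular formula: C6H7NO2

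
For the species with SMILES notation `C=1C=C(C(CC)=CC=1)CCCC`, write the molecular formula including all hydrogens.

Heavy atoms from the SMILES: 12 C.
Implicit hydrogens by atom environment:
  4 × C: 2 H each → 8
  4 × C (aromatic): 1 H each → 4
  2 × C: 3 H each → 6
  2 × C (aromatic): no H
  Total hydrogens = 18.
Molecular formula: C12H18

C12H18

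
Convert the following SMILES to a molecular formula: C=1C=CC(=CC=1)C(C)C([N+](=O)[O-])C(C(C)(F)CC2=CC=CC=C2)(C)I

Heavy atoms from the SMILES: 20 C, 1 F, 1 I, 1 N, 2 O.
Implicit hydrogens by atom environment:
  10 × C (aromatic): 1 H each → 10
  3 × C: 3 H each → 9
  2 × C: 1 H each → 2
  2 × C: no H
  2 × C (aromatic): no H
  1 × C: 2 H
  1 × F: no H
  1 × I: no H
  1 × N (charge +1): no H
  1 × O: no H
  1 × O (charge -1): no H
  Total hydrogens = 23.
Molecular formula: C20H23FINO2

C20H23FINO2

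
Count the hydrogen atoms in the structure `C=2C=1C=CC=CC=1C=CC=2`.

8

Hydrogens are implicit in SMILES; fill each atom to its normal valence:
  8 × C (aromatic): 1 H each → 8
  2 × C (aromatic): no H
  Total hydrogens = 8.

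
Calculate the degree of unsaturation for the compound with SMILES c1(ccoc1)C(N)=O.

4

Molecular formula from the SMILES: C5H5NO2.
DoU = (2C + 2 + N − H − X)/2 = (2·5 + 2 + 1 − 5 − 0)/2 = 8/2 = 4.
(Structurally: 1 ring(s) + 3 π bond(s) = 4.)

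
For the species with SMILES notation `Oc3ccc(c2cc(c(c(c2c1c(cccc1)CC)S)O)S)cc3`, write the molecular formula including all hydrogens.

C20H18O2S2

Heavy atoms from the SMILES: 20 C, 2 O, 2 S.
Implicit hydrogens by atom environment:
  9 × C (aromatic): 1 H each → 9
  9 × C (aromatic): no H
  2 × O: 1 H each → 2
  2 × S: 1 H each → 2
  1 × C: 3 H
  1 × C: 2 H
  Total hydrogens = 18.
Molecular formula: C20H18O2S2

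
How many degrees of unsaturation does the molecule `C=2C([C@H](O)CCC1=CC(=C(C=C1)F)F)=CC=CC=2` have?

8

Molecular formula from the SMILES: C15H14F2O.
DoU = (2C + 2 + N − H − X)/2 = (2·15 + 2 + 0 − 14 − 2)/2 = 16/2 = 8.
(Structurally: 2 ring(s) + 6 π bond(s) = 8.)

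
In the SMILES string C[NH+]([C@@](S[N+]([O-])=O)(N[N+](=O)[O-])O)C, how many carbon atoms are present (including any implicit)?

The symbol for carbon appears 3 times in the SMILES.

3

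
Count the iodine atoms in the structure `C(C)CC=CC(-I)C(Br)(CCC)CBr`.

1

The symbol for iodine appears 1 time in the SMILES.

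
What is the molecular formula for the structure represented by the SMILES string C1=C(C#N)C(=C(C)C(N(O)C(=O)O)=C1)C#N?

Heavy atoms from the SMILES: 10 C, 3 N, 3 O.
Implicit hydrogens by atom environment:
  4 × C (aromatic): no H
  3 × C: no H
  3 × N: no H
  2 × C (aromatic): 1 H each → 2
  2 × O: 1 H each → 2
  1 × C: 3 H
  1 × O: no H
  Total hydrogens = 7.
Molecular formula: C10H7N3O3

C10H7N3O3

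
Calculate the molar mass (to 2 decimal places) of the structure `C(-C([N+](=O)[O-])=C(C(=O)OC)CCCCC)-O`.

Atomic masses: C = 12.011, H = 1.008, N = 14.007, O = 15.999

Molecular formula: C10H17NO5.
M = 10×12.011 + 17×1.008 + 1×14.007 + 5×15.999 = 231.25 g/mol.

231.25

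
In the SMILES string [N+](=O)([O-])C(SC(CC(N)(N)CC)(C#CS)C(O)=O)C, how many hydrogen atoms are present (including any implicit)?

Hydrogens are implicit in SMILES; fill each atom to its normal valence:
  5 × C: no H
  2 × C: 3 H each → 6
  2 × C: 2 H each → 4
  2 × N: 2 H each → 4
  2 × O: no H
  1 × C: 1 H
  1 × N (charge +1): no H
  1 × O: 1 H
  1 × O (charge -1): no H
  1 × S: 1 H
  1 × S: no H
  Total hydrogens = 17.

17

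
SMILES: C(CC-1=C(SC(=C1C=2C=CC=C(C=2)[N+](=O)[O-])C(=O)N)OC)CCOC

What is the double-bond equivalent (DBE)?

Molecular formula from the SMILES: C17H20N2O5S.
DoU = (2C + 2 + N − H − X)/2 = (2·17 + 2 + 2 − 20 − 0)/2 = 18/2 = 9.
(Structurally: 2 ring(s) + 7 π bond(s) = 9.)

9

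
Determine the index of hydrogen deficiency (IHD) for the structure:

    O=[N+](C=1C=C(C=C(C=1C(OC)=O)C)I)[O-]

6

Molecular formula from the SMILES: C9H8INO4.
DoU = (2C + 2 + N − H − X)/2 = (2·9 + 2 + 1 − 8 − 1)/2 = 12/2 = 6.
(Structurally: 1 ring(s) + 5 π bond(s) = 6.)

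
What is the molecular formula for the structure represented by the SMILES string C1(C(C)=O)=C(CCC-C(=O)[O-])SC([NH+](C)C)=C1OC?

Heavy atoms from the SMILES: 13 C, 1 N, 4 O, 1 S.
Implicit hydrogens by atom environment:
  4 × C: 3 H each → 12
  4 × C (aromatic): no H
  3 × C: 2 H each → 6
  3 × O: no H
  2 × C: no H
  1 × N (charge +1): 1 H
  1 × O (charge -1): no H
  1 × S (aromatic): no H
  Total hydrogens = 19.
Molecular formula: C13H19NO4S

C13H19NO4S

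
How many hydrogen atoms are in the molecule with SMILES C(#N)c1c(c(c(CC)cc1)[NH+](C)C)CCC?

21

Hydrogens are implicit in SMILES; fill each atom to its normal valence:
  4 × C: 3 H each → 12
  4 × C (aromatic): no H
  3 × C: 2 H each → 6
  2 × C (aromatic): 1 H each → 2
  1 × C: no H
  1 × N (charge +1): 1 H
  1 × N: no H
  Total hydrogens = 21.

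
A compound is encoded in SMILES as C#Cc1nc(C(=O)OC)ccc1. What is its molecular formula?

Heavy atoms from the SMILES: 9 C, 1 N, 2 O.
Implicit hydrogens by atom environment:
  3 × C (aromatic): 1 H each → 3
  2 × C (aromatic): no H
  2 × C: no H
  2 × O: no H
  1 × C: 3 H
  1 × C: 1 H
  1 × N (aromatic): no H
  Total hydrogens = 7.
Molecular formula: C9H7NO2

C9H7NO2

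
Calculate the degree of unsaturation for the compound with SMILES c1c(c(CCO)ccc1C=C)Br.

Molecular formula from the SMILES: C10H11BrO.
DoU = (2C + 2 + N − H − X)/2 = (2·10 + 2 + 0 − 11 − 1)/2 = 10/2 = 5.
(Structurally: 1 ring(s) + 4 π bond(s) = 5.)

5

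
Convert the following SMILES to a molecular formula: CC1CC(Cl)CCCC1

C8H15Cl

Heavy atoms from the SMILES: 8 C, 1 Cl.
Implicit hydrogens by atom environment:
  5 × C: 2 H each → 10
  2 × C: 1 H each → 2
  1 × C: 3 H
  1 × Cl: no H
  Total hydrogens = 15.
Molecular formula: C8H15Cl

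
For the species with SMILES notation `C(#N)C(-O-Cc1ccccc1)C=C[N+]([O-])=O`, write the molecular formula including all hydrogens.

C11H10N2O3

Heavy atoms from the SMILES: 11 C, 2 N, 3 O.
Implicit hydrogens by atom environment:
  5 × C (aromatic): 1 H each → 5
  3 × C: 1 H each → 3
  2 × O: no H
  1 × C: 2 H
  1 × C: no H
  1 × C (aromatic): no H
  1 × N (charge +1): no H
  1 × N: no H
  1 × O (charge -1): no H
  Total hydrogens = 10.
Molecular formula: C11H10N2O3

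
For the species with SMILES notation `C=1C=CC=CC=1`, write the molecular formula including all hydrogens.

Heavy atoms from the SMILES: 6 C.
Implicit hydrogens by atom environment:
  6 × C (aromatic): 1 H each → 6
  Total hydrogens = 6.
Molecular formula: C6H6

C6H6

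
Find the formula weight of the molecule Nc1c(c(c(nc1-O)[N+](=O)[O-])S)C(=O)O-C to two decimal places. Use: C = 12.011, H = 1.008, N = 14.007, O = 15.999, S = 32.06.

Molecular formula: C7H7N3O5S.
M = 7×12.011 + 7×1.008 + 3×14.007 + 5×15.999 + 1×32.06 = 245.21 g/mol.

245.21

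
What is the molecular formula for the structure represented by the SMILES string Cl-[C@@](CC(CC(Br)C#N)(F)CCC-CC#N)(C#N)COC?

Heavy atoms from the SMILES: 1 Br, 14 C, 1 Cl, 1 F, 3 N, 1 O.
Implicit hydrogens by atom environment:
  7 × C: 2 H each → 14
  5 × C: no H
  3 × N: no H
  1 × Br: no H
  1 × C: 3 H
  1 × C: 1 H
  1 × Cl: no H
  1 × F: no H
  1 × O: no H
  Total hydrogens = 18.
Molecular formula: C14H18BrClFN3O

C14H18BrClFN3O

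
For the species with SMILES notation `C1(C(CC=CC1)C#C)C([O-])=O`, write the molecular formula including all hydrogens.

Heavy atoms from the SMILES: 9 C, 2 O.
Implicit hydrogens by atom environment:
  5 × C: 1 H each → 5
  2 × C: 2 H each → 4
  2 × C: no H
  1 × O: no H
  1 × O (charge -1): no H
  Total hydrogens = 9.
Net charge -1.
Molecular formula: C9H9O2-

C9H9O2-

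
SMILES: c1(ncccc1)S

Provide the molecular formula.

Heavy atoms from the SMILES: 5 C, 1 N, 1 S.
Implicit hydrogens by atom environment:
  4 × C (aromatic): 1 H each → 4
  1 × C (aromatic): no H
  1 × N (aromatic): no H
  1 × S: 1 H
  Total hydrogens = 5.
Molecular formula: C5H5NS

C5H5NS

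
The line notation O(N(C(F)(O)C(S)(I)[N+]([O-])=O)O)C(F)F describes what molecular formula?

C3H4F3IN2O5S

Heavy atoms from the SMILES: 3 C, 3 F, 1 I, 2 N, 5 O, 1 S.
Implicit hydrogens by atom environment:
  3 × F: no H
  2 × C: no H
  2 × O: 1 H each → 2
  2 × O: no H
  1 × C: 1 H
  1 × I: no H
  1 × N: no H
  1 × N (charge +1): no H
  1 × O (charge -1): no H
  1 × S: 1 H
  Total hydrogens = 4.
Molecular formula: C3H4F3IN2O5S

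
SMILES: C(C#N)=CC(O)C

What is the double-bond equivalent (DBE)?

3

Molecular formula from the SMILES: C5H7NO.
DoU = (2C + 2 + N − H − X)/2 = (2·5 + 2 + 1 − 7 − 0)/2 = 6/2 = 3.
(Structurally: 0 ring(s) + 3 π bond(s) = 3.)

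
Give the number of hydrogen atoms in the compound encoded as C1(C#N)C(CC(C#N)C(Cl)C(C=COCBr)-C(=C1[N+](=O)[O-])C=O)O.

Hydrogens are implicit in SMILES; fill each atom to its normal valence:
  8 × C: 1 H each → 8
  4 × C: no H
  3 × O: no H
  2 × C: 2 H each → 4
  2 × N: no H
  1 × Br: no H
  1 × Cl: no H
  1 × N (charge +1): no H
  1 × O: 1 H
  1 × O (charge -1): no H
  Total hydrogens = 13.

13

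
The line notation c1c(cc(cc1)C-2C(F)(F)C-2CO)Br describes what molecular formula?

Heavy atoms from the SMILES: 1 Br, 10 C, 2 F, 1 O.
Implicit hydrogens by atom environment:
  4 × C (aromatic): 1 H each → 4
  2 × C: 1 H each → 2
  2 × C (aromatic): no H
  2 × F: no H
  1 × Br: no H
  1 × C: 2 H
  1 × C: no H
  1 × O: 1 H
  Total hydrogens = 9.
Molecular formula: C10H9BrF2O

C10H9BrF2O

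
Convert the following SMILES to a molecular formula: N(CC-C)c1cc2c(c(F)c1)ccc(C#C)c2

C15H14FN

Heavy atoms from the SMILES: 15 C, 1 F, 1 N.
Implicit hydrogens by atom environment:
  5 × C (aromatic): 1 H each → 5
  5 × C (aromatic): no H
  2 × C: 2 H each → 4
  1 × C: 3 H
  1 × C: 1 H
  1 × C: no H
  1 × F: no H
  1 × N: 1 H
  Total hydrogens = 14.
Molecular formula: C15H14FN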